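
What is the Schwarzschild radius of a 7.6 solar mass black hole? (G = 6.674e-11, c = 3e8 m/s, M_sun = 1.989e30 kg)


M = 7.6 * 1.989e30 kg = 1.51164e+31 kg. rs = 2GM/c^2 = 2 * 6.674e-11 * 1.51164e+31 / (3e8)^2 = 22419.3008

22419.3008 m


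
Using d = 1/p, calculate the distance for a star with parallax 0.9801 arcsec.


d = 1/p = 1/0.9801 = 1.0203

1.0203 pc


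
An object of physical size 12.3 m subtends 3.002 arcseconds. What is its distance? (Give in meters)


D = size / theta_rad, theta_rad = 3.002 * pi/(180*3600) = 1.455e-05, D = 845122.2908

845122.2908 m


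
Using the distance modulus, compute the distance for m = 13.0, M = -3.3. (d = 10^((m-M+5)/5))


d = 10^((m - M + 5)/5) = 10^((13.0 - -3.3 + 5)/5) = 18197.0086

18197.0086 pc


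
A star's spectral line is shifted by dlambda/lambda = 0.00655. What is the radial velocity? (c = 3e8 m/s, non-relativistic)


v = (dlambda/lambda) * c = 0.00655 * 3e8 = 1.965e+06

1.965e+06 m/s


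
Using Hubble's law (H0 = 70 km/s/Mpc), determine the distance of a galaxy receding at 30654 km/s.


d = v / H0 = 30654 / 70 = 437.9143

437.9143 Mpc


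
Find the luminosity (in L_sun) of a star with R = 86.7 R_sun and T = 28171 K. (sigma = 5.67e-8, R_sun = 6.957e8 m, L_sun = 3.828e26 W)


R = 86.7 * 6.957e8 m = 6.031719e+10 m. L = 4*pi*R^2*sigma*T^4 = 4*pi*(6.031719e+10)^2 * 5.67e-8 * 28171^4 = 1.632616491e+33 W. L/L_sun = 1.632616491e+33 / 3.828e26 = 4.265e+06

4.265e+06 L_sun


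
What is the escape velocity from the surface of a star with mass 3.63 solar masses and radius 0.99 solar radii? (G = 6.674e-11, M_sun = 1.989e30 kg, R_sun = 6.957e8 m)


M = 3.63 * 1.989e30 kg = 7.22007e+30 kg; R = 0.99 * 6.957e8 m = 6.88743e+08 m. v_esc = sqrt(2GM/R) = sqrt(2 * 6.674e-11 * 7.22007e+30 / 6.88743e+08) = 1.183e+06

1.183e+06 m/s


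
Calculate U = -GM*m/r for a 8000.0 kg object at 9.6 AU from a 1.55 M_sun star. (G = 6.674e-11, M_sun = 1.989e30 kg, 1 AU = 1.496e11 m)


M = 1.55 * 1.989e30 kg = 3.08295e+30 kg; r = 9.6 AU * 1.496e11 m/AU = 1.43616e+12 m. U = -GM*m/r = -(6.674e-11 * 3.08295e+30 * 8000.0) / 1.43616e+12 = -1.146e+12

-1.146e+12 J


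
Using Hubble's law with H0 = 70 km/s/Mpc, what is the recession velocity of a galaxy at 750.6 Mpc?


v = H0 * d = 70 * 750.6 = 52542.0

52542.0 km/s


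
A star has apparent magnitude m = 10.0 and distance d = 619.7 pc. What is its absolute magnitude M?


M = m - 5*log10(d) + 5 = 10.0 - 5*log10(619.7) + 5 = 1.0391

1.0391


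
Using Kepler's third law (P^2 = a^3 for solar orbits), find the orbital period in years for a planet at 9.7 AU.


P = a^(3/2) = 9.7^1.5 = 30.2105

30.2105 years


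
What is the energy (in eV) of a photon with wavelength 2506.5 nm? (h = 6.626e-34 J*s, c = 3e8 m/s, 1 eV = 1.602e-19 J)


E = hc/lambda = 6.626e-34 * 3e8 / 2.507e-06 = 7.931e-20 J = 0.495 eV

0.495 eV


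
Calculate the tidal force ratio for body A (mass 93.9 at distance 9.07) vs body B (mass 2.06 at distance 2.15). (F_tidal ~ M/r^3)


Ratio = (M1/r1^3) / (M2/r2^3) = (93.9/9.07^3) / (2.06/2.15^3) = 0.6071

0.6071


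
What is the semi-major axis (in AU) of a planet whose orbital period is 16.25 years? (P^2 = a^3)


a = P^(2/3) = 16.25^(2/3) = 6.4156

6.4156 AU


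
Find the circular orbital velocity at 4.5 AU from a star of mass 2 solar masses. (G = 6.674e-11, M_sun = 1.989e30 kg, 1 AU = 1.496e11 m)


v = sqrt(GM/r) = sqrt(6.674e-11 * 3.978e+30 / 6.732e+11) = 19858.8199

19858.8199 m/s


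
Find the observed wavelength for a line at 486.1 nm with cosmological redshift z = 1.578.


lam_obs = lam_emit * (1 + z) = 486.1 * (1 + 1.578) = 1253.1658

1253.1658 nm


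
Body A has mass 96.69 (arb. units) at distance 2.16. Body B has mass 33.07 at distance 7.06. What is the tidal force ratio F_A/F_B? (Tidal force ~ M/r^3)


Ratio = (M1/r1^3) / (M2/r2^3) = (96.69/2.16^3) / (33.07/7.06^3) = 102.094

102.094


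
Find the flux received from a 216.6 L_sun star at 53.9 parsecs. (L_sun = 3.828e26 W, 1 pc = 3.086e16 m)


F = L / (4*pi*d^2) = 8.291e+28 / (4*pi*(1.663e+18)^2) = 2.385e-09

2.385e-09 W/m^2


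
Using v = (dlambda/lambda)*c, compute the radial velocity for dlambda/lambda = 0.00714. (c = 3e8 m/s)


v = (dlambda/lambda) * c = 0.00714 * 3e8 = 2.142e+06

2.142e+06 m/s


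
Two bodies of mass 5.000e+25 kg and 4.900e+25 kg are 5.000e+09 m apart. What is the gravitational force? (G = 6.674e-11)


F = G*m1*m2/r^2 = 6.674e-11 * 5.000e+25 * 4.900e+25 / (5.000e+09)^2 = 6.674e-11 * 2.450e+51 / 2.500e+19 = 6.541e+21

6.541e+21 N


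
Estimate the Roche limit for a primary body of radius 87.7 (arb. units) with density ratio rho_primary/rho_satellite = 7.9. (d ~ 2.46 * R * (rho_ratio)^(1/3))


d_Roche = 2.46 * 87.7 * 7.9^(1/3) = 429.6786

429.6786


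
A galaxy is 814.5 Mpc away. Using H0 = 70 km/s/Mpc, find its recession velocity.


v = H0 * d = 70 * 814.5 = 57015.0

57015.0 km/s


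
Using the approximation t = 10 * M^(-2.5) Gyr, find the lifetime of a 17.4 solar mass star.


t = 10 * M^(-2.5) = 10 * 17.4^(-2.5) = 0.0079

0.0079 Gyr


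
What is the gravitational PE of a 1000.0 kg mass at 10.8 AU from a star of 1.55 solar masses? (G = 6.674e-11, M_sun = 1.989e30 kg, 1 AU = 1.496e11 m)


M = 1.55 * 1.989e30 kg = 3.08295e+30 kg; r = 10.8 AU * 1.496e11 m/AU = 1.61568e+12 m. U = -GM*m/r = -(6.674e-11 * 3.08295e+30 * 1000.0) / 1.61568e+12 = -1.273e+11

-1.273e+11 J


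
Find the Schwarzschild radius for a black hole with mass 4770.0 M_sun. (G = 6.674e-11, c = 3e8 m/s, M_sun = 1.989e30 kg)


M = 4770.0 * 1.989e30 kg = 9.48753e+33 kg. rs = 2GM/c^2 = 2 * 6.674e-11 * 9.48753e+33 / (3e8)^2 = 1.407e+07

1.407e+07 m


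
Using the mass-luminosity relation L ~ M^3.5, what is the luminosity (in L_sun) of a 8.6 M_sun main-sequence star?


L/L_sun = (M/M_sun)^3.5 = 8.6^3.5 = 1865.2823

1865.2823 L_sun


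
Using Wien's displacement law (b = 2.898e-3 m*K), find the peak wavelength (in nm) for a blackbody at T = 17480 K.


lam_max = b / T = 2.898e-3 / 17480 = 1.658e-07 m = 165.7895 nm

165.7895 nm


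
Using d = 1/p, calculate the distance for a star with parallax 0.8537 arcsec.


d = 1/p = 1/0.8537 = 1.1714

1.1714 pc


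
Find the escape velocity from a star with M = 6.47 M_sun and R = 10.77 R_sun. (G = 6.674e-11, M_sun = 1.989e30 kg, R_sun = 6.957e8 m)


M = 6.47 * 1.989e30 kg = 1.286883e+31 kg; R = 10.77 * 6.957e8 m = 7.492689e+09 m. v_esc = sqrt(2GM/R) = sqrt(2 * 6.674e-11 * 1.286883e+31 / 7.492689e+09) = 478805.1109

478805.1109 m/s


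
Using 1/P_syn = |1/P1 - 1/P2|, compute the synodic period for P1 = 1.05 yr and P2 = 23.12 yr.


1/P_syn = |1/P1 - 1/P2| = |1/1.05 - 1/23.12| => P_syn = 1.1

1.1 years


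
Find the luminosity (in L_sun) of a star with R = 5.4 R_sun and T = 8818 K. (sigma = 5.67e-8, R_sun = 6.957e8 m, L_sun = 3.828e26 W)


R = 5.4 * 6.957e8 m = 3.75678e+09 m. L = 4*pi*R^2*sigma*T^4 = 4*pi*(3.75678e+09)^2 * 5.67e-8 * 8818^4 = 6.080017471e+28 W. L/L_sun = 6.080017471e+28 / 3.828e26 = 158.8301

158.8301 L_sun


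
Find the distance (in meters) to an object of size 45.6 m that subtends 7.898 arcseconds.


D = size / theta_rad, theta_rad = 7.898 * pi/(180*3600) = 3.829e-05, D = 1.191e+06

1.191e+06 m


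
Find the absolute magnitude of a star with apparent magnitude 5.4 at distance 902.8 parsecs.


M = m - 5*log10(d) + 5 = 5.4 - 5*log10(902.8) + 5 = -4.378

-4.378


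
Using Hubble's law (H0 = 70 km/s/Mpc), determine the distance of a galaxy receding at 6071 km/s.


d = v / H0 = 6071 / 70 = 86.7286

86.7286 Mpc


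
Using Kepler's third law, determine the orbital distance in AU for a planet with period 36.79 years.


a = P^(2/3) = 36.79^(2/3) = 11.0616

11.0616 AU


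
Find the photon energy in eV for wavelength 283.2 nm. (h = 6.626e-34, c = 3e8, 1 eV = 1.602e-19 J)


E = hc/lambda = 6.626e-34 * 3e8 / 2.832e-07 = 7.019e-19 J = 4.3814 eV

4.3814 eV


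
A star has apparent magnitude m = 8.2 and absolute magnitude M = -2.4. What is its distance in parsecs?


d = 10^((m - M + 5)/5) = 10^((8.2 - -2.4 + 5)/5) = 1318.2567

1318.2567 pc


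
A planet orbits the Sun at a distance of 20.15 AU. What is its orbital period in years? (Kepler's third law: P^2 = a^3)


P = a^(3/2) = 20.15^1.5 = 90.4508

90.4508 years


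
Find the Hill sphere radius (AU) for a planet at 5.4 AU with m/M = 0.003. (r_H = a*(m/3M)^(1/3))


r_H = a * (m/3M)^(1/3) = 5.4 * (0.003/3)^(1/3) = 0.54

0.54 AU


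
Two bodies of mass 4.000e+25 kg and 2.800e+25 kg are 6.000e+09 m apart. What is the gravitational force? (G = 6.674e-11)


F = G*m1*m2/r^2 = 6.674e-11 * 4.000e+25 * 2.800e+25 / (6.000e+09)^2 = 6.674e-11 * 1.120e+51 / 3.600e+19 = 2.076e+21

2.076e+21 N


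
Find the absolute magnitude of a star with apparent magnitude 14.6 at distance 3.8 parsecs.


M = m - 5*log10(d) + 5 = 14.6 - 5*log10(3.8) + 5 = 16.7011

16.7011


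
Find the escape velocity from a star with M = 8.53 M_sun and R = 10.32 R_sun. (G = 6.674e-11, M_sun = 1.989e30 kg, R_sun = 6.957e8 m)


M = 8.53 * 1.989e30 kg = 1.696617e+31 kg; R = 10.32 * 6.957e8 m = 7.179624e+09 m. v_esc = sqrt(2GM/R) = sqrt(2 * 6.674e-11 * 1.696617e+31 / 7.179624e+09) = 561628.5229

561628.5229 m/s


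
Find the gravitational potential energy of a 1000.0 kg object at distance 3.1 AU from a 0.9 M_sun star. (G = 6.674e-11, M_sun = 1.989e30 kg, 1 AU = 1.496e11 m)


M = 0.9 * 1.989e30 kg = 1.7901e+30 kg; r = 3.1 AU * 1.496e11 m/AU = 4.6376e+11 m. U = -GM*m/r = -(6.674e-11 * 1.7901e+30 * 1000.0) / 4.6376e+11 = -2.576e+11

-2.576e+11 J


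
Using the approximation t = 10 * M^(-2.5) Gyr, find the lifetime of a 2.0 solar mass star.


t = 10 * M^(-2.5) = 10 * 2.0^(-2.5) = 1.7678

1.7678 Gyr


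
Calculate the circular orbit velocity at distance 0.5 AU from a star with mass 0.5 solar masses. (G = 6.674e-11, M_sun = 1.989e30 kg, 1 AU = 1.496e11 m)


v = sqrt(GM/r) = sqrt(6.674e-11 * 9.945e+29 / 7.480e+10) = 29788.2298

29788.2298 m/s


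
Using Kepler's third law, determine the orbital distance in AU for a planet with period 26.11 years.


a = P^(2/3) = 26.11^(2/3) = 8.8011

8.8011 AU


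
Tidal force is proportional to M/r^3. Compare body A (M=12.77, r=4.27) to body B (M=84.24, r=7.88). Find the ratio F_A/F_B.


Ratio = (M1/r1^3) / (M2/r2^3) = (12.77/4.27^3) / (84.24/7.88^3) = 0.9527

0.9527


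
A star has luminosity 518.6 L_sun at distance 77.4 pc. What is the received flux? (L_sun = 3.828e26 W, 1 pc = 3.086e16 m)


F = L / (4*pi*d^2) = 1.985e+29 / (4*pi*(2.389e+18)^2) = 2.769e-09

2.769e-09 W/m^2


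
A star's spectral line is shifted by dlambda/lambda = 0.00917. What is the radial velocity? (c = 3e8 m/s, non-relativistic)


v = (dlambda/lambda) * c = 0.00917 * 3e8 = 2.751e+06

2.751e+06 m/s


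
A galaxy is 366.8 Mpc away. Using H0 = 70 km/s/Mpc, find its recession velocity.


v = H0 * d = 70 * 366.8 = 25676.0

25676.0 km/s


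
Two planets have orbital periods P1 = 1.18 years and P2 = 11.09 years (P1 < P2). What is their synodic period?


1/P_syn = |1/P1 - 1/P2| = |1/1.18 - 1/11.09| => P_syn = 1.3205

1.3205 years


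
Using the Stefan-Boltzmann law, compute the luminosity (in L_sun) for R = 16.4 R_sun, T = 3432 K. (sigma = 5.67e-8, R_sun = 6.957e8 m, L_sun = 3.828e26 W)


R = 16.4 * 6.957e8 m = 1.140948e+10 m. L = 4*pi*R^2*sigma*T^4 = 4*pi*(1.140948e+10)^2 * 5.67e-8 * 3432^4 = 1.286807971e+28 W. L/L_sun = 1.286807971e+28 / 3.828e26 = 33.6157

33.6157 L_sun


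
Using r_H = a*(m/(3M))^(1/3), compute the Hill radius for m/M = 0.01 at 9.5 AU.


r_H = a * (m/3M)^(1/3) = 9.5 * (0.01/3)^(1/3) = 1.4191

1.4191 AU


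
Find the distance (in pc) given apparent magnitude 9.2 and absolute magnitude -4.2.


d = 10^((m - M + 5)/5) = 10^((9.2 - -4.2 + 5)/5) = 4786.3009

4786.3009 pc


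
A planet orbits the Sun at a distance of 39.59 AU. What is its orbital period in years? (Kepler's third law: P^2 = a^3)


P = a^(3/2) = 39.59^1.5 = 249.1026

249.1026 years


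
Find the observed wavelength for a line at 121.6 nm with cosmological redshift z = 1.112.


lam_obs = lam_emit * (1 + z) = 121.6 * (1 + 1.112) = 256.8192

256.8192 nm


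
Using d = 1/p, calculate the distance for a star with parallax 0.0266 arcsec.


d = 1/p = 1/0.0266 = 37.594

37.594 pc


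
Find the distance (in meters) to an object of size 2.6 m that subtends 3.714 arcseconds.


D = size / theta_rad, theta_rad = 3.714 * pi/(180*3600) = 1.801e-05, D = 144396.4718

144396.4718 m


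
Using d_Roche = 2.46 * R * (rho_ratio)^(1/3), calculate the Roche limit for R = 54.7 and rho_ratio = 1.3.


d_Roche = 2.46 * 54.7 * 1.3^(1/3) = 146.86

146.86


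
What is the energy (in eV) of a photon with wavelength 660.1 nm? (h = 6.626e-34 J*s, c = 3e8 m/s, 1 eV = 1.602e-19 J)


E = hc/lambda = 6.626e-34 * 3e8 / 6.601e-07 = 3.011e-19 J = 1.8798 eV

1.8798 eV


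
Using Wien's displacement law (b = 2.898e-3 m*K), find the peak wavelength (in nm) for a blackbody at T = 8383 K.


lam_max = b / T = 2.898e-3 / 8383 = 3.457e-07 m = 345.6996 nm

345.6996 nm


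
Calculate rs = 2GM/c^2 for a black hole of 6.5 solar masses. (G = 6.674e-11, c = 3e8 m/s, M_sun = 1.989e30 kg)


M = 6.5 * 1.989e30 kg = 1.29285e+31 kg. rs = 2GM/c^2 = 2 * 6.674e-11 * 1.29285e+31 / (3e8)^2 = 19174.402

19174.402 m


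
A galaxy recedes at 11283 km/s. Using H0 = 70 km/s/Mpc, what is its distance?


d = v / H0 = 11283 / 70 = 161.1857

161.1857 Mpc


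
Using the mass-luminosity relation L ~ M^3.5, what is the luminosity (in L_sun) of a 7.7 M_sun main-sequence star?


L/L_sun = (M/M_sun)^3.5 = 7.7^3.5 = 1266.8277

1266.8277 L_sun


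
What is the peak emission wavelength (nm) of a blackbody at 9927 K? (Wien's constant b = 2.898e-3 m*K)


lam_max = b / T = 2.898e-3 / 9927 = 2.919e-07 m = 291.9311 nm

291.9311 nm


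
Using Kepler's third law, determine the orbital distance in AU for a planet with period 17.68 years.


a = P^(2/3) = 17.68^(2/3) = 6.7866

6.7866 AU


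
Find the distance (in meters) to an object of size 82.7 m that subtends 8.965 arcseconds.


D = size / theta_rad, theta_rad = 8.965 * pi/(180*3600) = 4.346e-05, D = 1.903e+06

1.903e+06 m


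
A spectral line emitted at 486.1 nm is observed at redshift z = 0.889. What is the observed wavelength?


lam_obs = lam_emit * (1 + z) = 486.1 * (1 + 0.889) = 918.2429

918.2429 nm


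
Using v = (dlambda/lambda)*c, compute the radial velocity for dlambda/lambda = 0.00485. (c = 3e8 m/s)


v = (dlambda/lambda) * c = 0.00485 * 3e8 = 1.455e+06

1.455e+06 m/s


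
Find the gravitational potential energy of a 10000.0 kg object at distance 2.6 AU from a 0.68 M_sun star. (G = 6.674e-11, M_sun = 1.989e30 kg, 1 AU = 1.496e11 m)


M = 0.68 * 1.989e30 kg = 1.35252e+30 kg; r = 2.6 AU * 1.496e11 m/AU = 3.8896e+11 m. U = -GM*m/r = -(6.674e-11 * 1.35252e+30 * 10000.0) / 3.8896e+11 = -2.321e+12

-2.321e+12 J


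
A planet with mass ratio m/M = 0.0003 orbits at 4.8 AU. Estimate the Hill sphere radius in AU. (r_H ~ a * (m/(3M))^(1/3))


r_H = a * (m/3M)^(1/3) = 4.8 * (0.0003/3)^(1/3) = 0.2228

0.2228 AU


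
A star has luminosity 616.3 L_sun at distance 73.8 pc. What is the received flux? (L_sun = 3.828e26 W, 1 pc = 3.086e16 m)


F = L / (4*pi*d^2) = 2.359e+29 / (4*pi*(2.277e+18)^2) = 3.620e-09

3.620e-09 W/m^2


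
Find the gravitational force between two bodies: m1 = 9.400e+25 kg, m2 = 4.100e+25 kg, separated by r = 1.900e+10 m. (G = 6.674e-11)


F = G*m1*m2/r^2 = 6.674e-11 * 9.400e+25 * 4.100e+25 / (1.900e+10)^2 = 6.674e-11 * 3.854e+51 / 3.610e+20 = 7.125e+20

7.125e+20 N


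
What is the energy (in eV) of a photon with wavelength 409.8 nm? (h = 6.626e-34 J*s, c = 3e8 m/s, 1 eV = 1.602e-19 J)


E = hc/lambda = 6.626e-34 * 3e8 / 4.098e-07 = 4.851e-19 J = 3.0279 eV

3.0279 eV


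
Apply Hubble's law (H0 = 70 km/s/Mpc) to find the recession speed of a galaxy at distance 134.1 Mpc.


v = H0 * d = 70 * 134.1 = 9387.0

9387.0 km/s


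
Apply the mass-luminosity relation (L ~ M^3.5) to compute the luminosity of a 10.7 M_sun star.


L/L_sun = (M/M_sun)^3.5 = 10.7^3.5 = 4007.2203

4007.2203 L_sun


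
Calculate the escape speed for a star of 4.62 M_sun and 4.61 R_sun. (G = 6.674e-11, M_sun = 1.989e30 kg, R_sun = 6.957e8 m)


M = 4.62 * 1.989e30 kg = 9.18918e+30 kg; R = 4.61 * 6.957e8 m = 3.207177e+09 m. v_esc = sqrt(2GM/R) = sqrt(2 * 6.674e-11 * 9.18918e+30 / 3.207177e+09) = 618422.1182

618422.1182 m/s


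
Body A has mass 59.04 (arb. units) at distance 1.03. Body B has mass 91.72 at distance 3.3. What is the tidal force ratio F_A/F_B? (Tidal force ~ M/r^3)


Ratio = (M1/r1^3) / (M2/r2^3) = (59.04/1.03^3) / (91.72/3.3^3) = 21.1696

21.1696


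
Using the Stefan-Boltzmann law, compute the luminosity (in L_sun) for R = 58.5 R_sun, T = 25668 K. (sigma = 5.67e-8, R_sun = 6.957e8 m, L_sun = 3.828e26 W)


R = 58.5 * 6.957e8 m = 4.069845e+10 m. L = 4*pi*R^2*sigma*T^4 = 4*pi*(4.069845e+10)^2 * 5.67e-8 * 25668^4 = 5.122910685e+32 W. L/L_sun = 5.122910685e+32 / 3.828e26 = 1.338e+06

1.338e+06 L_sun


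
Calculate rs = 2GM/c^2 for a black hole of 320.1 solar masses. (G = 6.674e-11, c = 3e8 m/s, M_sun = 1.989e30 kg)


M = 320.1 * 1.989e30 kg = 6.366789e+32 kg. rs = 2GM/c^2 = 2 * 6.674e-11 * 6.366789e+32 / (3e8)^2 = 944265.5508

944265.5508 m


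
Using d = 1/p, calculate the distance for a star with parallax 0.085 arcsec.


d = 1/p = 1/0.085 = 11.7647

11.7647 pc


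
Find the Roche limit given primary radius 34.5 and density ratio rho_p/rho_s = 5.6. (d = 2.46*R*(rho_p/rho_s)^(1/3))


d_Roche = 2.46 * 34.5 * 5.6^(1/3) = 150.7128

150.7128


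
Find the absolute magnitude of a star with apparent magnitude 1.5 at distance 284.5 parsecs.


M = m - 5*log10(d) + 5 = 1.5 - 5*log10(284.5) + 5 = -5.7704

-5.7704


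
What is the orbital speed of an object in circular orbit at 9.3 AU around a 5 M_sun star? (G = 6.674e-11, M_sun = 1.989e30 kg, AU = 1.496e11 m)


v = sqrt(GM/r) = sqrt(6.674e-11 * 9.945e+30 / 1.391e+12) = 21841.7898

21841.7898 m/s


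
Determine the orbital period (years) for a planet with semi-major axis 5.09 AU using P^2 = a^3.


P = a^(3/2) = 5.09^1.5 = 11.4836

11.4836 years


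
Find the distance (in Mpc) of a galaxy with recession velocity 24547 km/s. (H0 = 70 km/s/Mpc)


d = v / H0 = 24547 / 70 = 350.6714

350.6714 Mpc


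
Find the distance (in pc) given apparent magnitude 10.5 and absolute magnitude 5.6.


d = 10^((m - M + 5)/5) = 10^((10.5 - 5.6 + 5)/5) = 95.4993

95.4993 pc


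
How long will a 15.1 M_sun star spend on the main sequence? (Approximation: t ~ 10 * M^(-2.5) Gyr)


t = 10 * M^(-2.5) = 10 * 15.1^(-2.5) = 0.0113

0.0113 Gyr


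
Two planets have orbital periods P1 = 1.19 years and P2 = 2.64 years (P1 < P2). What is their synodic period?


1/P_syn = |1/P1 - 1/P2| = |1/1.19 - 1/2.64| => P_syn = 2.1666

2.1666 years


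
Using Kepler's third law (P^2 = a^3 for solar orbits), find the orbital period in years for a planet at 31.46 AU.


P = a^(3/2) = 31.46^1.5 = 176.4567

176.4567 years


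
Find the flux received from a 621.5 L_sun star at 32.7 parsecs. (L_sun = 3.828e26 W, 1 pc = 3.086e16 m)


F = L / (4*pi*d^2) = 2.379e+29 / (4*pi*(1.009e+18)^2) = 1.859e-08

1.859e-08 W/m^2


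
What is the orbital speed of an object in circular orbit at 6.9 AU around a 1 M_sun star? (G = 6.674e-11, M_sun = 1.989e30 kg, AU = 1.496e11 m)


v = sqrt(GM/r) = sqrt(6.674e-11 * 1.989e+30 / 1.032e+12) = 11340.1853

11340.1853 m/s


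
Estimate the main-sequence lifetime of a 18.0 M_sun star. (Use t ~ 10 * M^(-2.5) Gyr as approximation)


t = 10 * M^(-2.5) = 10 * 18.0^(-2.5) = 0.0073

0.0073 Gyr


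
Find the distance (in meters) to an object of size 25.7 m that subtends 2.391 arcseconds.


D = size / theta_rad, theta_rad = 2.391 * pi/(180*3600) = 1.159e-05, D = 2.217e+06

2.217e+06 m


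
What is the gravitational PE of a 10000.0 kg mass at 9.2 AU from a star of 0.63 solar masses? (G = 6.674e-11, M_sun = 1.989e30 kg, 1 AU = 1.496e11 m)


M = 0.63 * 1.989e30 kg = 1.25307e+30 kg; r = 9.2 AU * 1.496e11 m/AU = 1.37632e+12 m. U = -GM*m/r = -(6.674e-11 * 1.25307e+30 * 10000.0) / 1.37632e+12 = -6.076e+11

-6.076e+11 J


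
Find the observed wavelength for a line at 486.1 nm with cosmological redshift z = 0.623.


lam_obs = lam_emit * (1 + z) = 486.1 * (1 + 0.623) = 788.9403

788.9403 nm


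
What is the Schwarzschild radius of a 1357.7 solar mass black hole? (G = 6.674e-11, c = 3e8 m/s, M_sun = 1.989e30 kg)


M = 1357.7 * 1.989e30 kg = 2.7004653e+33 kg. rs = 2GM/c^2 = 2 * 6.674e-11 * 2.7004653e+33 / (3e8)^2 = 4.005e+06

4.005e+06 m


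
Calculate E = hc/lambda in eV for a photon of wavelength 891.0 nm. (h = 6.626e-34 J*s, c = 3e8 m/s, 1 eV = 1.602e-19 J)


E = hc/lambda = 6.626e-34 * 3e8 / 8.910e-07 = 2.231e-19 J = 1.3926 eV

1.3926 eV


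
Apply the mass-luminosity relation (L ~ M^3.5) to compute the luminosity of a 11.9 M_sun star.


L/L_sun = (M/M_sun)^3.5 = 11.9^3.5 = 5813.188

5813.188 L_sun


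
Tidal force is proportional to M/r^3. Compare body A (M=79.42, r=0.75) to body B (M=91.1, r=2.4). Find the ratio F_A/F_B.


Ratio = (M1/r1^3) / (M2/r2^3) = (79.42/0.75^3) / (91.1/2.4^3) = 28.5668

28.5668


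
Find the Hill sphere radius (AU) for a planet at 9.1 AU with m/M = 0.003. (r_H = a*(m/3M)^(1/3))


r_H = a * (m/3M)^(1/3) = 9.1 * (0.003/3)^(1/3) = 0.91

0.91 AU


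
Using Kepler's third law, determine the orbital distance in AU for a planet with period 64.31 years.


a = P^(2/3) = 64.31^(2/3) = 16.0516

16.0516 AU


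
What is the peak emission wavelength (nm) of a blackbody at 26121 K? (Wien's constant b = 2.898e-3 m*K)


lam_max = b / T = 2.898e-3 / 26121 = 1.109e-07 m = 110.9452 nm

110.9452 nm


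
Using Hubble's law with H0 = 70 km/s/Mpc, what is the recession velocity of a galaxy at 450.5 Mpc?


v = H0 * d = 70 * 450.5 = 31535.0

31535.0 km/s


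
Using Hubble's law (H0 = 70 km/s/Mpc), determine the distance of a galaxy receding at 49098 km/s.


d = v / H0 = 49098 / 70 = 701.4

701.4 Mpc


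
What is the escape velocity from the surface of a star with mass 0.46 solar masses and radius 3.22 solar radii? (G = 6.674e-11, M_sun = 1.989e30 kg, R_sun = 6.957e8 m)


M = 0.46 * 1.989e30 kg = 9.1494e+29 kg; R = 3.22 * 6.957e8 m = 2.240154e+09 m. v_esc = sqrt(2GM/R) = sqrt(2 * 6.674e-11 * 9.1494e+29 / 2.240154e+09) = 233488.4859

233488.4859 m/s


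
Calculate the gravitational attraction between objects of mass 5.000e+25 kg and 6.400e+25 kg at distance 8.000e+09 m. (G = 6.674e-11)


F = G*m1*m2/r^2 = 6.674e-11 * 5.000e+25 * 6.400e+25 / (8.000e+09)^2 = 6.674e-11 * 3.200e+51 / 6.400e+19 = 3.337e+21

3.337e+21 N


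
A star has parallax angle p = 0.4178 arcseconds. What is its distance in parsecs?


d = 1/p = 1/0.4178 = 2.3935

2.3935 pc


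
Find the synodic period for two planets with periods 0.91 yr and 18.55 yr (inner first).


1/P_syn = |1/P1 - 1/P2| = |1/0.91 - 1/18.55| => P_syn = 0.9569

0.9569 years


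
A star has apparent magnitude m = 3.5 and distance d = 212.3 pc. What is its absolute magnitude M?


M = m - 5*log10(d) + 5 = 3.5 - 5*log10(212.3) + 5 = -3.1347

-3.1347


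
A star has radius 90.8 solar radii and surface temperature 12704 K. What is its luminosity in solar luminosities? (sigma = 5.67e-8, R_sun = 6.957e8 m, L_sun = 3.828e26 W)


R = 90.8 * 6.957e8 m = 6.316956e+10 m. L = 4*pi*R^2*sigma*T^4 = 4*pi*(6.316956e+10)^2 * 5.67e-8 * 12704^4 = 7.405775916e+31 W. L/L_sun = 7.405775916e+31 / 3.828e26 = 193463.3207

193463.3207 L_sun


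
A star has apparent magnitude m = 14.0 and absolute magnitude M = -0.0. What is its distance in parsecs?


d = 10^((m - M + 5)/5) = 10^((14.0 - -0.0 + 5)/5) = 6309.5734

6309.5734 pc


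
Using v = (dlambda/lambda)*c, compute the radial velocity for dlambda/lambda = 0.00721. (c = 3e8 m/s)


v = (dlambda/lambda) * c = 0.00721 * 3e8 = 2.163e+06

2.163e+06 m/s


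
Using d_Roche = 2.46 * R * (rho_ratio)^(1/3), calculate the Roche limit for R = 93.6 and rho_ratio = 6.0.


d_Roche = 2.46 * 93.6 * 6.0^(1/3) = 418.4029

418.4029


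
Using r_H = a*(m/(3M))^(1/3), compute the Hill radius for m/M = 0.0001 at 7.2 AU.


r_H = a * (m/3M)^(1/3) = 7.2 * (0.0001/3)^(1/3) = 0.2317

0.2317 AU


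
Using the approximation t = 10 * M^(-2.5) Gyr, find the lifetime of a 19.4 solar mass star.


t = 10 * M^(-2.5) = 10 * 19.4^(-2.5) = 0.006

0.006 Gyr


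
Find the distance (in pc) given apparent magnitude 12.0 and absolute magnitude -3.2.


d = 10^((m - M + 5)/5) = 10^((12.0 - -3.2 + 5)/5) = 10964.782

10964.782 pc


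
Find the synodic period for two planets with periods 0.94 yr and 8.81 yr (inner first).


1/P_syn = |1/P1 - 1/P2| = |1/0.94 - 1/8.81| => P_syn = 1.0523

1.0523 years


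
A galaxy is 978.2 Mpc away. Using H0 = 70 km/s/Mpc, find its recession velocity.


v = H0 * d = 70 * 978.2 = 68474.0

68474.0 km/s


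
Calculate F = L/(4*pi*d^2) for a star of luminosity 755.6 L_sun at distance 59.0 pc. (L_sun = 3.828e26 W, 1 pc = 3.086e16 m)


F = L / (4*pi*d^2) = 2.892e+29 / (4*pi*(1.821e+18)^2) = 6.943e-09

6.943e-09 W/m^2


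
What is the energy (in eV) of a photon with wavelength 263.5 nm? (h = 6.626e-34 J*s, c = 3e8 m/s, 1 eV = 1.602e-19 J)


E = hc/lambda = 6.626e-34 * 3e8 / 2.635e-07 = 7.544e-19 J = 4.709 eV

4.709 eV


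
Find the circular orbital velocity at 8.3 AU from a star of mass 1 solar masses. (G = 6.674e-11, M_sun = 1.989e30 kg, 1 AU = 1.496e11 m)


v = sqrt(GM/r) = sqrt(6.674e-11 * 1.989e+30 / 1.242e+12) = 10339.6455

10339.6455 m/s


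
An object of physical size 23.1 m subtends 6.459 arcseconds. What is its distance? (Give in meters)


D = size / theta_rad, theta_rad = 6.459 * pi/(180*3600) = 3.131e-05, D = 737686.4877

737686.4877 m


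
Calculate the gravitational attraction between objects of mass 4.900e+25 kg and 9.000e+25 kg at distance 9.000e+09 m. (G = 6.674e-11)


F = G*m1*m2/r^2 = 6.674e-11 * 4.900e+25 * 9.000e+25 / (9.000e+09)^2 = 6.674e-11 * 4.410e+51 / 8.100e+19 = 3.634e+21

3.634e+21 N


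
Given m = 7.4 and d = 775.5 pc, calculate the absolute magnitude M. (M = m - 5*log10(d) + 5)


M = m - 5*log10(d) + 5 = 7.4 - 5*log10(775.5) + 5 = -2.0479

-2.0479


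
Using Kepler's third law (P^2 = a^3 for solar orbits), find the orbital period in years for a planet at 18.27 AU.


P = a^(3/2) = 18.27^1.5 = 78.0922

78.0922 years


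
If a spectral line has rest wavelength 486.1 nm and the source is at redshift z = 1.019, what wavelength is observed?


lam_obs = lam_emit * (1 + z) = 486.1 * (1 + 1.019) = 981.4359

981.4359 nm


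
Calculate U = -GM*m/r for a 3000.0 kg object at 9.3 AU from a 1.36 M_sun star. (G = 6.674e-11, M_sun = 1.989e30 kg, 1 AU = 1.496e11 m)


M = 1.36 * 1.989e30 kg = 2.70504e+30 kg; r = 9.3 AU * 1.496e11 m/AU = 1.39128e+12 m. U = -GM*m/r = -(6.674e-11 * 2.70504e+30 * 3000.0) / 1.39128e+12 = -3.893e+11

-3.893e+11 J


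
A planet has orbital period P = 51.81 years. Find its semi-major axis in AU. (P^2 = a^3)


a = P^(2/3) = 51.81^(2/3) = 13.8977

13.8977 AU


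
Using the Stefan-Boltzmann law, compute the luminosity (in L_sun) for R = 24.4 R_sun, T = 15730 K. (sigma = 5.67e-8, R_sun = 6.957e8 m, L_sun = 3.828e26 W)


R = 24.4 * 6.957e8 m = 1.697508e+10 m. L = 4*pi*R^2*sigma*T^4 = 4*pi*(1.697508e+10)^2 * 5.67e-8 * 15730^4 = 1.256988987e+31 W. L/L_sun = 1.256988987e+31 / 3.828e26 = 32836.7029

32836.7029 L_sun


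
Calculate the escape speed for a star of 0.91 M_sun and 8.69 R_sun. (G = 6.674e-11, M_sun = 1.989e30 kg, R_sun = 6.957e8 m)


M = 0.91 * 1.989e30 kg = 1.80999e+30 kg; R = 8.69 * 6.957e8 m = 6.045633e+09 m. v_esc = sqrt(2GM/R) = sqrt(2 * 6.674e-11 * 1.80999e+30 / 6.045633e+09) = 199905.7549

199905.7549 m/s


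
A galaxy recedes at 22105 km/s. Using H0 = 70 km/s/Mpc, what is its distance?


d = v / H0 = 22105 / 70 = 315.7857

315.7857 Mpc


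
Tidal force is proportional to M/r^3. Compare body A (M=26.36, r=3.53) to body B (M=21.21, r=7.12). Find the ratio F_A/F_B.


Ratio = (M1/r1^3) / (M2/r2^3) = (26.36/3.53^3) / (21.21/7.12^3) = 10.1981

10.1981


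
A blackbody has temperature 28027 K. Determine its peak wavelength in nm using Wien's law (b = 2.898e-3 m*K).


lam_max = b / T = 2.898e-3 / 28027 = 1.034e-07 m = 103.4003 nm

103.4003 nm


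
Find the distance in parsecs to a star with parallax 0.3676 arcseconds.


d = 1/p = 1/0.3676 = 2.7203

2.7203 pc


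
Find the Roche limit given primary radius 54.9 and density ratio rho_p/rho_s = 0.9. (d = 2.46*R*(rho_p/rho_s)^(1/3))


d_Roche = 2.46 * 54.9 * 0.9^(1/3) = 130.3932

130.3932


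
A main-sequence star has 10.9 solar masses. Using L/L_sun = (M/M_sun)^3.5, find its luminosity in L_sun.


L/L_sun = (M/M_sun)^3.5 = 10.9^3.5 = 4275.5574

4275.5574 L_sun


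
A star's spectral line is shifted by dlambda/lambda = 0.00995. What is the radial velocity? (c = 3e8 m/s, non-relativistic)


v = (dlambda/lambda) * c = 0.00995 * 3e8 = 2.985e+06

2.985e+06 m/s


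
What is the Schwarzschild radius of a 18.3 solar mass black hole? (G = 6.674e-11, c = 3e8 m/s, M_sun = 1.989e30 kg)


M = 18.3 * 1.989e30 kg = 3.63987e+31 kg. rs = 2GM/c^2 = 2 * 6.674e-11 * 3.63987e+31 / (3e8)^2 = 53983.3164

53983.3164 m


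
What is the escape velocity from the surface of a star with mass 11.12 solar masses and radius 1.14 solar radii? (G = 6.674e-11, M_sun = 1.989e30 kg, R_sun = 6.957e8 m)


M = 11.12 * 1.989e30 kg = 2.211768e+31 kg; R = 1.14 * 6.957e8 m = 7.93098e+08 m. v_esc = sqrt(2GM/R) = sqrt(2 * 6.674e-11 * 2.211768e+31 / 7.93098e+08) = 1.929e+06

1.929e+06 m/s


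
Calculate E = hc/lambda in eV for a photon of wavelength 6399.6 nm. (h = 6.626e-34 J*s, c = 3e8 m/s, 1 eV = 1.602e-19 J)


E = hc/lambda = 6.626e-34 * 3e8 / 6.400e-06 = 3.106e-20 J = 0.1939 eV

0.1939 eV


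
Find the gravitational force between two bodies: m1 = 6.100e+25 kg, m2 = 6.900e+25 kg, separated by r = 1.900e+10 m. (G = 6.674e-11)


F = G*m1*m2/r^2 = 6.674e-11 * 6.100e+25 * 6.900e+25 / (1.900e+10)^2 = 6.674e-11 * 4.209e+51 / 3.610e+20 = 7.781e+20

7.781e+20 N


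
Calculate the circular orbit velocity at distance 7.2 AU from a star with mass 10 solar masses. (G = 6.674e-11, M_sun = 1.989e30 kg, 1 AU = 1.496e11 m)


v = sqrt(GM/r) = sqrt(6.674e-11 * 1.989e+31 / 1.077e+12) = 35105.7655

35105.7655 m/s


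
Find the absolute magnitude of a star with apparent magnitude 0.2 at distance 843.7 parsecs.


M = m - 5*log10(d) + 5 = 0.2 - 5*log10(843.7) + 5 = -9.4309

-9.4309


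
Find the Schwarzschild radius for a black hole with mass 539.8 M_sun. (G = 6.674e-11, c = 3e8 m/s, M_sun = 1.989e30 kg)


M = 539.8 * 1.989e30 kg = 1.0736622e+33 kg. rs = 2GM/c^2 = 2 * 6.674e-11 * 1.0736622e+33 / (3e8)^2 = 1.592e+06

1.592e+06 m


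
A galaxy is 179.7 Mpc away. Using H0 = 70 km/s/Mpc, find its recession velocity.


v = H0 * d = 70 * 179.7 = 12579.0

12579.0 km/s


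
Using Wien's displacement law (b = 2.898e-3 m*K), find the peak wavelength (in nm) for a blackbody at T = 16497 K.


lam_max = b / T = 2.898e-3 / 16497 = 1.757e-07 m = 175.6683 nm

175.6683 nm


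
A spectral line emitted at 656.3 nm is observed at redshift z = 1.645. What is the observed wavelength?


lam_obs = lam_emit * (1 + z) = 656.3 * (1 + 1.645) = 1735.9135

1735.9135 nm


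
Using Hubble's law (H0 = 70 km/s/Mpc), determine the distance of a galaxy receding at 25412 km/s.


d = v / H0 = 25412 / 70 = 363.0286

363.0286 Mpc


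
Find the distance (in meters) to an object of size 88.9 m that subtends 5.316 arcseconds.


D = size / theta_rad, theta_rad = 5.316 * pi/(180*3600) = 2.577e-05, D = 3.449e+06

3.449e+06 m


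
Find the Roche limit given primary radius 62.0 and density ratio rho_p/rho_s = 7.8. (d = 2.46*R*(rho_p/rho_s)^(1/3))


d_Roche = 2.46 * 62.0 * 7.8^(1/3) = 302.4765

302.4765


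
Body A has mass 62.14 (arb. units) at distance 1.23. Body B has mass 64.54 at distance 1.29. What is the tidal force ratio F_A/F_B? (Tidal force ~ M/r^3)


Ratio = (M1/r1^3) / (M2/r2^3) = (62.14/1.23^3) / (64.54/1.29^3) = 1.1107

1.1107


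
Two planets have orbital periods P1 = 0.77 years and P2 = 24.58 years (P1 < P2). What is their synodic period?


1/P_syn = |1/P1 - 1/P2| = |1/0.77 - 1/24.58| => P_syn = 0.7949

0.7949 years


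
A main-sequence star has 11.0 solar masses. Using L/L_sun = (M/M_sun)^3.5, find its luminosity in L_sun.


L/L_sun = (M/M_sun)^3.5 = 11.0^3.5 = 4414.4276

4414.4276 L_sun


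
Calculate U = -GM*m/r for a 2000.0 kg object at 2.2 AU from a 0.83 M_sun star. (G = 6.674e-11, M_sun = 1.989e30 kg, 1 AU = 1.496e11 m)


M = 0.83 * 1.989e30 kg = 1.65087e+30 kg; r = 2.2 AU * 1.496e11 m/AU = 3.2912e+11 m. U = -GM*m/r = -(6.674e-11 * 1.65087e+30 * 2000.0) / 3.2912e+11 = -6.695e+11

-6.695e+11 J


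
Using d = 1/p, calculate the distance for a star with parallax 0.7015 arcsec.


d = 1/p = 1/0.7015 = 1.4255

1.4255 pc


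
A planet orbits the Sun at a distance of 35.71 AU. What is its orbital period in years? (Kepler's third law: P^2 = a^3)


P = a^(3/2) = 35.71^1.5 = 213.3953

213.3953 years


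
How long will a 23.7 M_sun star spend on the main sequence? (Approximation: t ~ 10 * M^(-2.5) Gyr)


t = 10 * M^(-2.5) = 10 * 23.7^(-2.5) = 0.0037

0.0037 Gyr


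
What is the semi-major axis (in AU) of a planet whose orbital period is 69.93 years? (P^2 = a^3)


a = P^(2/3) = 69.93^(2/3) = 16.9737

16.9737 AU


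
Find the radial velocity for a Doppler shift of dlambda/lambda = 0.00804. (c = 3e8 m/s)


v = (dlambda/lambda) * c = 0.00804 * 3e8 = 2.412e+06

2.412e+06 m/s


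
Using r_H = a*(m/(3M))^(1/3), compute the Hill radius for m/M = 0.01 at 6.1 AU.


r_H = a * (m/3M)^(1/3) = 6.1 * (0.01/3)^(1/3) = 0.9112

0.9112 AU


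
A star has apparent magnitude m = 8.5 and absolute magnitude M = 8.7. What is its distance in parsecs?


d = 10^((m - M + 5)/5) = 10^((8.5 - 8.7 + 5)/5) = 9.1201

9.1201 pc


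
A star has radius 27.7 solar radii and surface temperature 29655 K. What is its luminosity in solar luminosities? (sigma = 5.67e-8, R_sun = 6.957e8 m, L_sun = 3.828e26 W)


R = 27.7 * 6.957e8 m = 1.927089e+10 m. L = 4*pi*R^2*sigma*T^4 = 4*pi*(1.927089e+10)^2 * 5.67e-8 * 29655^4 = 2.046388946e+32 W. L/L_sun = 2.046388946e+32 / 3.828e26 = 534584.3642

534584.3642 L_sun


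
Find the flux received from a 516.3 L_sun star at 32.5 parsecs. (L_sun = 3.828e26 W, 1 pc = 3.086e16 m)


F = L / (4*pi*d^2) = 1.976e+29 / (4*pi*(1.003e+18)^2) = 1.564e-08

1.564e-08 W/m^2


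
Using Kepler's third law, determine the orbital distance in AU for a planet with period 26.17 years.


a = P^(2/3) = 26.17^(2/3) = 8.8146

8.8146 AU


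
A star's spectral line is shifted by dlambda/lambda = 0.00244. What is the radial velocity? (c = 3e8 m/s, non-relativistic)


v = (dlambda/lambda) * c = 0.00244 * 3e8 = 732000.0

732000.0 m/s


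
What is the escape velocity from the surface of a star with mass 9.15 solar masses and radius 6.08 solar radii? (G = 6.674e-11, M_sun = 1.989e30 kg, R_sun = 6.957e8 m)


M = 9.15 * 1.989e30 kg = 1.819935e+31 kg; R = 6.08 * 6.957e8 m = 4.229856e+09 m. v_esc = sqrt(2GM/R) = sqrt(2 * 6.674e-11 * 1.819935e+31 / 4.229856e+09) = 757832.5349

757832.5349 m/s


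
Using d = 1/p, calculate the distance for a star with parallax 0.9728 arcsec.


d = 1/p = 1/0.9728 = 1.028

1.028 pc


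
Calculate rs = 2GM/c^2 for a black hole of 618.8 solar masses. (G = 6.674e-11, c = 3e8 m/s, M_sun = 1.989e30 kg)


M = 618.8 * 1.989e30 kg = 1.2307932e+33 kg. rs = 2GM/c^2 = 2 * 6.674e-11 * 1.2307932e+33 / (3e8)^2 = 1.825e+06

1.825e+06 m


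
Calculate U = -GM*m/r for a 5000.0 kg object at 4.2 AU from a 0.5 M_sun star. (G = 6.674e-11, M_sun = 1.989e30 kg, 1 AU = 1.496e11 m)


M = 0.5 * 1.989e30 kg = 9.945e+29 kg; r = 4.2 AU * 1.496e11 m/AU = 6.2832e+11 m. U = -GM*m/r = -(6.674e-11 * 9.945e+29 * 5000.0) / 6.2832e+11 = -5.282e+11

-5.282e+11 J


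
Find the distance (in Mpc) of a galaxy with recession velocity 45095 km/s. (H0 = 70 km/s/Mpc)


d = v / H0 = 45095 / 70 = 644.2143

644.2143 Mpc


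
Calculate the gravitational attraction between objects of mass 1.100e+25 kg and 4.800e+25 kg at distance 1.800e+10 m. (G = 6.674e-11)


F = G*m1*m2/r^2 = 6.674e-11 * 1.100e+25 * 4.800e+25 / (1.800e+10)^2 = 6.674e-11 * 5.280e+50 / 3.240e+20 = 1.088e+20

1.088e+20 N


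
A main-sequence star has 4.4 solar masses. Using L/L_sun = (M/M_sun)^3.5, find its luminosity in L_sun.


L/L_sun = (M/M_sun)^3.5 = 4.4^3.5 = 178.6835

178.6835 L_sun


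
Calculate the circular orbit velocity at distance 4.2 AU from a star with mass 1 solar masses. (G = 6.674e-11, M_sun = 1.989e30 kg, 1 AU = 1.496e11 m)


v = sqrt(GM/r) = sqrt(6.674e-11 * 1.989e+30 / 6.283e+11) = 14535.1678

14535.1678 m/s


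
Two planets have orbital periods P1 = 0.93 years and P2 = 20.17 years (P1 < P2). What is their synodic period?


1/P_syn = |1/P1 - 1/P2| = |1/0.93 - 1/20.17| => P_syn = 0.975

0.975 years


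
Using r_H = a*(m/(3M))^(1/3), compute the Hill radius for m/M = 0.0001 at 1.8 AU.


r_H = a * (m/3M)^(1/3) = 1.8 * (0.0001/3)^(1/3) = 0.0579

0.0579 AU


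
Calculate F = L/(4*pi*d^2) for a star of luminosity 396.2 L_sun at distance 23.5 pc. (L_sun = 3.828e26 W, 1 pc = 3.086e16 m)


F = L / (4*pi*d^2) = 1.517e+29 / (4*pi*(7.252e+17)^2) = 2.295e-08

2.295e-08 W/m^2


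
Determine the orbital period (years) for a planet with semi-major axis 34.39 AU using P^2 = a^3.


P = a^(3/2) = 34.39^1.5 = 201.6732

201.6732 years


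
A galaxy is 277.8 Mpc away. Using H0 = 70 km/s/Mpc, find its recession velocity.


v = H0 * d = 70 * 277.8 = 19446.0

19446.0 km/s


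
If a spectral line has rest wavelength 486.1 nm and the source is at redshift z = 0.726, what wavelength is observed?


lam_obs = lam_emit * (1 + z) = 486.1 * (1 + 0.726) = 839.0086

839.0086 nm


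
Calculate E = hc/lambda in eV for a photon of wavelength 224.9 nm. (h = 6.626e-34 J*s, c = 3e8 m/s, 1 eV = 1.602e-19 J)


E = hc/lambda = 6.626e-34 * 3e8 / 2.249e-07 = 8.839e-19 J = 5.5172 eV

5.5172 eV


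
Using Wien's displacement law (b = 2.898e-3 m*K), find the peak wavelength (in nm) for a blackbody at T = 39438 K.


lam_max = b / T = 2.898e-3 / 39438 = 7.348e-08 m = 73.4824 nm

73.4824 nm


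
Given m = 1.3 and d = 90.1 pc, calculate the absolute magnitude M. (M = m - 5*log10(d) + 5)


M = m - 5*log10(d) + 5 = 1.3 - 5*log10(90.1) + 5 = -3.4736

-3.4736


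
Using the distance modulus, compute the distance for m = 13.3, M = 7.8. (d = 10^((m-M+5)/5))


d = 10^((m - M + 5)/5) = 10^((13.3 - 7.8 + 5)/5) = 125.8925

125.8925 pc


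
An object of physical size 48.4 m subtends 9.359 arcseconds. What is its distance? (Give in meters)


D = size / theta_rad, theta_rad = 9.359 * pi/(180*3600) = 4.537e-05, D = 1.067e+06

1.067e+06 m


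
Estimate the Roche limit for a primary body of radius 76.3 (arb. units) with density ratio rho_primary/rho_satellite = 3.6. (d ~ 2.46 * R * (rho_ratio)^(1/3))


d_Roche = 2.46 * 76.3 * 3.6^(1/3) = 287.6695

287.6695


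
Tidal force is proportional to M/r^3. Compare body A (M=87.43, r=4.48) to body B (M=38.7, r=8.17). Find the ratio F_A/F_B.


Ratio = (M1/r1^3) / (M2/r2^3) = (87.43/4.48^3) / (38.7/8.17^3) = 13.7019

13.7019


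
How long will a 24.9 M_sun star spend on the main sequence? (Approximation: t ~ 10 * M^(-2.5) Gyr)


t = 10 * M^(-2.5) = 10 * 24.9^(-2.5) = 0.0032

0.0032 Gyr
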